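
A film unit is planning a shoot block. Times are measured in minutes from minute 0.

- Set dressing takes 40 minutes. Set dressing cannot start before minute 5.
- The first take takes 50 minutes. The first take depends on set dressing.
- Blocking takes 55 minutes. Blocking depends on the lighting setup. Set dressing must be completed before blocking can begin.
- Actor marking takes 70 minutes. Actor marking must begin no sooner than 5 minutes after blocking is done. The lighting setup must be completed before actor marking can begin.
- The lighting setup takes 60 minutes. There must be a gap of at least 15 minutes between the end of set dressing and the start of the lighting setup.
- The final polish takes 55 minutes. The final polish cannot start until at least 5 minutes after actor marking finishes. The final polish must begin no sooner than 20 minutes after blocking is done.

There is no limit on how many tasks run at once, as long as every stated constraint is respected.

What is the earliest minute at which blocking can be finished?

Set dressing waits on its own release at minute 5, so it starts at minute 5 and finishes at 5 + 40 = minute 45.
The lighting setup cannot begin until set dressing (finishes minute 45, plus 15-minute gap → minute 60). It runs from minute 60 to 60 + 60 = minute 120.
Blocking has to wait for the lighting setup (finishes minute 120); set dressing (finishes minute 45). The latest of these is minute 120, so blocking runs minute 120 to 120 + 55 = minute 175.

175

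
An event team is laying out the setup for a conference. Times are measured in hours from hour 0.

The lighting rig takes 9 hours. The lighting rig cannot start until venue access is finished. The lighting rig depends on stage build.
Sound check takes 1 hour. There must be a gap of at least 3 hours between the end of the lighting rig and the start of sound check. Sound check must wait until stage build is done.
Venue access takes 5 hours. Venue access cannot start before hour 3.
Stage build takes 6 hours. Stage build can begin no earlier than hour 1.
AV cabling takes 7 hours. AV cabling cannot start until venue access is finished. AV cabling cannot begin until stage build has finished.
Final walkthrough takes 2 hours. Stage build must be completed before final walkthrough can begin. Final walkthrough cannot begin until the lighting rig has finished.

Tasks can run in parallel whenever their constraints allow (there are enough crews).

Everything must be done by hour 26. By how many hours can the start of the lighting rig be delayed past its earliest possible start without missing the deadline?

5

Stage build cannot begin until its own release at hour 1. It runs from hour 1 to 1 + 6 = hour 7.
Venue access cannot begin until its own release at hour 3. It runs from hour 3 to 3 + 5 = hour 8.
For the lighting rig: venue access (finishes hour 8); stage build (finishes hour 7). Taking the maximum gives a start of hour 8, and it finishes at 8 + 9 = hour 17.

Working backward from the deadline:
Sound check must finish by hour 26; it takes 1 hour, so it must start by 26 − 1 = hour 25.
Final walkthrough has no dependents, so it just needs to finish by hour 26. Starting by 26 − 2 = hour 24 achieves that.
For the lighting rig: sound check (must start by hour 25, minus 3-hour gap → hour 22); final walkthrough (must start by hour 24). The most restrictive is hour 22; with a 9-hour duration, the lighting rig must start by hour 13.
So the lighting rig can start as early as hour 8 and as late as hour 13, giving 13 − 8 = 5 hours of slack.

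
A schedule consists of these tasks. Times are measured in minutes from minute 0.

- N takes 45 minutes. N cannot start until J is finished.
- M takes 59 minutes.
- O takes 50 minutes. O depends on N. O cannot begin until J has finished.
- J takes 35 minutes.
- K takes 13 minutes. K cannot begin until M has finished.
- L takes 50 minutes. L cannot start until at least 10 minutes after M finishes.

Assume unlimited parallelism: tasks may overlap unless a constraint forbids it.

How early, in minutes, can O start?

80

Nothing blocks J, so it runs from minute 0 to minute 35.
N waits on J (finishes minute 35), so it starts at minute 35 and finishes at 35 + 45 = minute 80.
O waits on N (finishes minute 80); J (finishes minute 35). The latest of these is minute 80, which is the earliest O can start.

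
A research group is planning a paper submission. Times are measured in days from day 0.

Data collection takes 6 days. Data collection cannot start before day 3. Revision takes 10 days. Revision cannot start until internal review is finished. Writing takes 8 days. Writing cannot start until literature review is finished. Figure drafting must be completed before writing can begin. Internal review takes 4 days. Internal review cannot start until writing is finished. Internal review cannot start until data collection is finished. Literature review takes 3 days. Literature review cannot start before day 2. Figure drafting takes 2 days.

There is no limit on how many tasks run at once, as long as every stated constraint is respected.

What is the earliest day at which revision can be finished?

Nothing blocks figure drafting, so it runs from day 0 to day 2.
Data collection waits on its own release at day 3, so it starts at day 3 and finishes at 3 + 6 = day 9.
Literature review cannot begin until its own release at day 2. It runs from day 2 to 2 + 3 = day 5.
Writing has to wait for literature review (finishes day 5); figure drafting (finishes day 2). The latest of these is day 5, so writing runs day 5 to 5 + 8 = day 13.
Internal review has to wait for writing (finishes day 13); data collection (finishes day 9). The latest of these is day 13, so internal review runs day 13 to 13 + 4 = day 17.
After internal review (finishes day 17), revision can start at day 17 and finishes at day 27.

27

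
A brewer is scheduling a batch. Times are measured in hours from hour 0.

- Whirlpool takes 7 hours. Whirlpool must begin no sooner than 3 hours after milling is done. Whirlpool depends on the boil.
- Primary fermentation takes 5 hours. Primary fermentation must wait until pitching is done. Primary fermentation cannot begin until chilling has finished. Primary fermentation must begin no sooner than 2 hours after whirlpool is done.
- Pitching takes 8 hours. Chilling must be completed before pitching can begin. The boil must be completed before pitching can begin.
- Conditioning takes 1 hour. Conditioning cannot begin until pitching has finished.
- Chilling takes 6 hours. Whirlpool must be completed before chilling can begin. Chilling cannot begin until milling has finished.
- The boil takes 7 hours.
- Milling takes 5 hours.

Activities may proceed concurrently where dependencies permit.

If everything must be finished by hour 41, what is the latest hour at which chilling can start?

To finish by hour 41, primary fermentation (duration 5) must start no later than hour 36.
Nothing follows conditioning; the deadline of hour 41 is its only limit. It must start by 41 − 1 = hour 40.
For pitching: primary fermentation (must start by hour 36); conditioning (must start by hour 40). The most restrictive is hour 36; with an 8-hour duration, pitching must start by hour 28.
Chilling must finish in time for pitching (must start by hour 28); primary fermentation (must start by hour 36). The tightest is hour 28, so chilling must start by 28 − 6 = hour 22.

22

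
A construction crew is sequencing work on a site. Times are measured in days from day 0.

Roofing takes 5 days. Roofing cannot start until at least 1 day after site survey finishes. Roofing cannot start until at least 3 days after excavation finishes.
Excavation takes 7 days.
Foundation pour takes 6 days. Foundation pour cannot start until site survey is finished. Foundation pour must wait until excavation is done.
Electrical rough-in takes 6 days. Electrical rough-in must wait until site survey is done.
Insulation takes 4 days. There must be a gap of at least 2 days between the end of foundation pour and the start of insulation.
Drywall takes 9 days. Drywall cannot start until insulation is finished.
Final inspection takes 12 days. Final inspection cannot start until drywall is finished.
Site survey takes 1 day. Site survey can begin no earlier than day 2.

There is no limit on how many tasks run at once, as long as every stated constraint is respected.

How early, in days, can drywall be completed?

Excavation can start immediately at day 0; it finishes at day 7.
Site survey waits on its own release at day 2, so it starts at day 2 and finishes at 2 + 1 = day 3.
Foundation pour needs all of site survey (finishes day 3); excavation (finishes day 7). That puts its earliest start at day 7; it finishes at 7 + 6 = day 13.
Insulation cannot begin until foundation pour (finishes day 13, plus 2-day gap → day 15). It runs from day 15 to 15 + 4 = day 19.
Drywall cannot begin until insulation (finishes day 19). It runs from day 19 to 19 + 9 = day 28.

28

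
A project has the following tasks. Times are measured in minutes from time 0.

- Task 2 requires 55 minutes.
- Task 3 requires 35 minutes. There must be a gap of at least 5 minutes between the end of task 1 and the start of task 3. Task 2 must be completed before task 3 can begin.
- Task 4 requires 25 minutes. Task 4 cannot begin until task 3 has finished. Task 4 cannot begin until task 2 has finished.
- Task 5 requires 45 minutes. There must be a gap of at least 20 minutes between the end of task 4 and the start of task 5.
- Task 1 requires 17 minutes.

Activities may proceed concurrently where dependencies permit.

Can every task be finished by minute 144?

Nothing blocks task 2, so it runs from minute 0 to minute 55.
Task 1 has no prerequisites, so it starts at minute 0 and finishes at minute 17.
Task 3 has to wait for task 1 (finishes minute 17, plus 5-minute gap → minute 22); task 2 (finishes minute 55). The latest of these is minute 55, so task 3 runs minute 55 to 55 + 35 = minute 90.
Task 4 needs all of task 3 (finishes minute 90); task 2 (finishes minute 55). That puts its earliest start at minute 90; it finishes at 90 + 25 = minute 115.
After task 4 (finishes minute 115, plus 20-minute gap → minute 135), task 5 can start at minute 135 and finishes at minute 180.
The earliest everything can be done is minute 180, which is after the deadline of 144, so it is not possible.

No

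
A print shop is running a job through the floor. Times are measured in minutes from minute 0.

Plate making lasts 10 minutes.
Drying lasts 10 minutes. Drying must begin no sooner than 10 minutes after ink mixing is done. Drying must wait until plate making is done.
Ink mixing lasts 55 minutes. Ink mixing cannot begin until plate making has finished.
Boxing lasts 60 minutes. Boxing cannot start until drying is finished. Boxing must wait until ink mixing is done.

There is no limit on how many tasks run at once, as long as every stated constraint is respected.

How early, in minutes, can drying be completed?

Plate making can start immediately at minute 0; it finishes at minute 10.
After plate making (finishes minute 10), ink mixing can start at minute 10 and finishes at minute 65.
Drying needs all of ink mixing (finishes minute 65, plus 10-minute gap → minute 75); plate making (finishes minute 10). That puts its earliest start at minute 75; it finishes at 75 + 10 = minute 85.

85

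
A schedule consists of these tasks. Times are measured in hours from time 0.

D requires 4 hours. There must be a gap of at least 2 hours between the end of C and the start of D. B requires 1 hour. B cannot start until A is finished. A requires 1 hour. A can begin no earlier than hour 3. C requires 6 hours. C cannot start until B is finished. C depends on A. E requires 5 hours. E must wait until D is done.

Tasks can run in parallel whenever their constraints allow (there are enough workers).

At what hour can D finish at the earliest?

17

A cannot begin until its own release at hour 3. It runs from hour 3 to 3 + 1 = hour 4.
B cannot begin until A (finishes hour 4). It runs from hour 4 to 4 + 1 = hour 5.
C needs all of B (finishes hour 5); A (finishes hour 4). That puts its earliest start at hour 5; it finishes at 5 + 6 = hour 11.
D waits on C (finishes hour 11, plus 2-hour gap → hour 13), so it starts at hour 13 and finishes at 13 + 4 = hour 17.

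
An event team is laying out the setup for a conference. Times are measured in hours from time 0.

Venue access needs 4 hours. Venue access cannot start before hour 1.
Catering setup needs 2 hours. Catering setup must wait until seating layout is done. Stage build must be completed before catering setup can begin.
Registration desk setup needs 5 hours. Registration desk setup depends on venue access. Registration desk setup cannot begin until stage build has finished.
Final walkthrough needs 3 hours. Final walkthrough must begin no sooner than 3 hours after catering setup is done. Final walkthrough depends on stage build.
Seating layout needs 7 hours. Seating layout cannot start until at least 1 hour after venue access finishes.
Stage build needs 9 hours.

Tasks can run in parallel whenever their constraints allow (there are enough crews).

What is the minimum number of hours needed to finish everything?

21

Nothing blocks stage build, so it runs from hour 0 to hour 9.
Venue access cannot begin until its own release at hour 1. It runs from hour 1 to 1 + 4 = hour 5.
For registration desk setup: venue access (finishes hour 5); stage build (finishes hour 9). Taking the maximum gives a start of hour 9, and it finishes at 9 + 5 = hour 14.
After venue access (finishes hour 5, plus 1-hour gap → hour 6), seating layout can start at hour 6 and finishes at hour 13.
For catering setup: seating layout (finishes hour 13); stage build (finishes hour 9). Taking the maximum gives a start of hour 13, and it finishes at 13 + 2 = hour 15.
Final walkthrough needs all of catering setup (finishes hour 15, plus 3-hour gap → hour 18); stage build (finishes hour 9). That puts its earliest start at hour 18; it finishes at 18 + 3 = hour 21.
All tasks are finished once the last one completes. Finish times: Venue access at 5, Stage build at 9, Seating layout at 13, Registration desk setup at 14, Catering setup at 15, Final walkthrough at 21. The latest is hour 21.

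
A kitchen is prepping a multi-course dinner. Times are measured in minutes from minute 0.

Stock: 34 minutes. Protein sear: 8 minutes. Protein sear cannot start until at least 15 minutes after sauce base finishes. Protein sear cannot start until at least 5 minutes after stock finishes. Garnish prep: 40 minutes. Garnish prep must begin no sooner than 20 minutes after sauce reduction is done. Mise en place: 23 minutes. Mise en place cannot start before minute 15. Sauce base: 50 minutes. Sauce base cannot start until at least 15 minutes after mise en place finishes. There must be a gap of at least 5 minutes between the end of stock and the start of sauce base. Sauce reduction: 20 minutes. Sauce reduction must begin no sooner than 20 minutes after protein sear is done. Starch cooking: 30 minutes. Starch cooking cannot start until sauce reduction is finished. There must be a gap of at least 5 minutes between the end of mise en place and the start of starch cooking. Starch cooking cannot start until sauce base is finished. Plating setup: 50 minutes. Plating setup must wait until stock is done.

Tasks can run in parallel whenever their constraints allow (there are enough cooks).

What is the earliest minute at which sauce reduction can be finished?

166

Stock can start immediately at minute 0; it finishes at minute 34.
Mise en place cannot begin until its own release at minute 15. It runs from minute 15 to 15 + 23 = minute 38.
Sauce base has to wait for mise en place (finishes minute 38, plus 15-minute gap → minute 53); stock (finishes minute 34, plus 5-minute gap → minute 39). The latest of these is minute 53, so sauce base runs minute 53 to 53 + 50 = minute 103.
Protein sear has to wait for sauce base (finishes minute 103, plus 15-minute gap → minute 118); stock (finishes minute 34, plus 5-minute gap → minute 39). The latest of these is minute 118, so protein sear runs minute 118 to 118 + 8 = minute 126.
Sauce reduction waits on protein sear (finishes minute 126, plus 20-minute gap → minute 146), so it starts at minute 146 and finishes at 146 + 20 = minute 166.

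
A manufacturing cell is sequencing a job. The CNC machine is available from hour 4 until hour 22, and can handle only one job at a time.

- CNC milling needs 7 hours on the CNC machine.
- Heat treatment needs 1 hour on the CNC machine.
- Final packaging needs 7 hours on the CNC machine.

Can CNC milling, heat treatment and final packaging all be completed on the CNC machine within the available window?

Yes

The CNC machine window is 22 − 4 = 18 hours.
Running back to back, the jobs need 7 + 1 + 7 = 15 hours on the CNC machine.
Since 15 ≤ 18, they fit within the window.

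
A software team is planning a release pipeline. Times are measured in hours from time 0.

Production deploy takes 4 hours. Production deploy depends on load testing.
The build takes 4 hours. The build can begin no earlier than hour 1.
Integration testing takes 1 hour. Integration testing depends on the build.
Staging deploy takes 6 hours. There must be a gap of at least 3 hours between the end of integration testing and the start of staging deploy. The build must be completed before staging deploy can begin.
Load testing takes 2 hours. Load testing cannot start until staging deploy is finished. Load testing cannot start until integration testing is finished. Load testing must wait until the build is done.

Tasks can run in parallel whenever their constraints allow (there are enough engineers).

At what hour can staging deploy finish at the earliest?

The build waits on its own release at hour 1, so it starts at hour 1 and finishes at 1 + 4 = hour 5.
After the build (finishes hour 5), integration testing can start at hour 5 and finishes at hour 6.
Staging deploy needs all of integration testing (finishes hour 6, plus 3-hour gap → hour 9); the build (finishes hour 5). That puts its earliest start at hour 9; it finishes at 9 + 6 = hour 15.

15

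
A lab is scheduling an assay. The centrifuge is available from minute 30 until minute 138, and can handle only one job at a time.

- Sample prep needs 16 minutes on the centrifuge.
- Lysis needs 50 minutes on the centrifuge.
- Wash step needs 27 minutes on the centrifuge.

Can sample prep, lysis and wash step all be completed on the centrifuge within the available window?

Yes

The centrifuge window is 138 − 30 = 108 minutes.
Running back to back, the jobs need 16 + 50 + 27 = 93 minutes on the centrifuge.
Since 93 ≤ 108, they fit within the window.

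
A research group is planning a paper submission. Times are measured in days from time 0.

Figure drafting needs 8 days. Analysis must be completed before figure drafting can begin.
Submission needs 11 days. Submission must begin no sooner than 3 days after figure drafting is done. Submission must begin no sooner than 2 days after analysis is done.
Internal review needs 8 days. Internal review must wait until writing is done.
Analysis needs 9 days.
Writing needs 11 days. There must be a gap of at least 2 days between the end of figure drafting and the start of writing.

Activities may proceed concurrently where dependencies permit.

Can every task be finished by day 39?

Yes

Analysis has no prerequisites, so it starts at day 0 and finishes at day 9.
Figure drafting waits on analysis (finishes day 9), so it starts at day 9 and finishes at 9 + 8 = day 17.
Submission cannot start until figure drafting (finishes day 17, plus 3-day gap → day 20); analysis (finishes day 9, plus 2-day gap → day 11). The controlling bound is day 20, so submission finishes at 20 + 11 = day 31.
After figure drafting (finishes day 17, plus 2-day gap → day 19), writing can start at day 19 and finishes at day 30.
After writing (finishes day 30), internal review can start at day 30 and finishes at day 38.
Every task is finished by day 38, which is no later than the deadline of 39, so the schedule is feasible.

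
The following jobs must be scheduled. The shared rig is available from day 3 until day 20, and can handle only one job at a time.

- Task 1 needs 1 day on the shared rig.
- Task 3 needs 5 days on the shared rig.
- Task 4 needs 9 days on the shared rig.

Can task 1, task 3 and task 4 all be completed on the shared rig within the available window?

Yes

The shared rig window is 20 − 3 = 17 days.
Running back to back, the jobs need 1 + 5 + 9 = 15 days on the shared rig.
Since 15 ≤ 17, they fit within the window.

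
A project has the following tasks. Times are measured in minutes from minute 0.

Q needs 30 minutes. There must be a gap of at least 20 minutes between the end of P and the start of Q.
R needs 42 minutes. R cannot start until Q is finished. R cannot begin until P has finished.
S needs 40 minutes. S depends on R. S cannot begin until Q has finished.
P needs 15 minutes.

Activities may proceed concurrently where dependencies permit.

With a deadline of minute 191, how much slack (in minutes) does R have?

P can start immediately at minute 0; it finishes at minute 15.
Q waits on P (finishes minute 15, plus 20-minute gap → minute 35), so it starts at minute 35 and finishes at 35 + 30 = minute 65.
R cannot start until Q (finishes minute 65); P (finishes minute 15). The controlling bound is minute 65, so R finishes at 65 + 42 = minute 107.

Working backward from the deadline:
Nothing follows S; the deadline of minute 191 is its only limit. It must start by 191 − 40 = minute 151.
R feeds into S (must start by minute 151); so R must finish by minute 151 and therefore start by minute 109.
So R can start as early as minute 65 and as late as minute 109, giving 109 − 65 = 44 minutes of slack.

44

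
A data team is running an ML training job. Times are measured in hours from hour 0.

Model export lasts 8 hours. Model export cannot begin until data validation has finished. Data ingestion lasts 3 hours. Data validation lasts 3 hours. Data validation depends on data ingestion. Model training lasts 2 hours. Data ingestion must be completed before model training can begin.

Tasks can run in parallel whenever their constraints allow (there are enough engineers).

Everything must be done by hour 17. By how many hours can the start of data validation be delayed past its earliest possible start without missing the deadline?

3

Data ingestion has no prerequisites, so it starts at hour 0 and finishes at hour 3.
Data validation cannot begin until data ingestion (finishes hour 3). It runs from hour 3 to 3 + 3 = hour 6.

Working backward from the deadline:
Model export must finish by hour 17; it takes 8 hours, so it must start by 17 − 8 = hour 9.
Data validation must finish before model export (must start by hour 9). With a 3-hour duration, data validation must start by 9 − 3 = hour 6.
So data validation can start as early as hour 3 and as late as hour 6, giving 6 − 3 = 3 hours of slack.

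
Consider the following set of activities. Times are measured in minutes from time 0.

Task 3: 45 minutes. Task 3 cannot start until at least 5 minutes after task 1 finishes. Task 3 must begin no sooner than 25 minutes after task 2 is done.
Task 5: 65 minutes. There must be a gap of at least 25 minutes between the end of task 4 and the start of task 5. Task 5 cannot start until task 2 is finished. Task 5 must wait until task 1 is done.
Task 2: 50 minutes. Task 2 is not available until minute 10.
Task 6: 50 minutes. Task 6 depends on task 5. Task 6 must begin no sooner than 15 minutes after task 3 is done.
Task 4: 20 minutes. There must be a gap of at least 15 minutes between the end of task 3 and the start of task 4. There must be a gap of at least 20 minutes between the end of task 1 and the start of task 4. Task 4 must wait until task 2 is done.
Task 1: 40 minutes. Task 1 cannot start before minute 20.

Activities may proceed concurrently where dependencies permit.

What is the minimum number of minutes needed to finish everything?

305

Task 2 cannot begin until its own release at minute 10. It runs from minute 10 to 10 + 50 = minute 60.
Task 1 waits on its own release at minute 20, so it starts at minute 20 and finishes at 20 + 40 = minute 60.
For task 3: task 1 (finishes minute 60, plus 5-minute gap → minute 65); task 2 (finishes minute 60, plus 25-minute gap → minute 85). Taking the maximum gives a start of minute 85, and it finishes at 85 + 45 = minute 130.
For task 4: task 3 (finishes minute 130, plus 15-minute gap → minute 145); task 1 (finishes minute 60, plus 20-minute gap → minute 80); task 2 (finishes minute 60). Taking the maximum gives a start of minute 145, and it finishes at 145 + 20 = minute 165.
Task 5 has to wait for task 4 (finishes minute 165, plus 25-minute gap → minute 190); task 2 (finishes minute 60); task 1 (finishes minute 60). The latest of these is minute 190, so task 5 runs minute 190 to 190 + 65 = minute 255.
Task 6 cannot start until task 5 (finishes minute 255); task 3 (finishes minute 130, plus 15-minute gap → minute 145). The controlling bound is minute 255, so task 6 finishes at 255 + 50 = minute 305.
All tasks are finished once the last one completes. Finish times: Task 1 at 60, Task 2 at 60, Task 3 at 130, Task 4 at 165, Task 5 at 255, Task 6 at 305. The latest is minute 305.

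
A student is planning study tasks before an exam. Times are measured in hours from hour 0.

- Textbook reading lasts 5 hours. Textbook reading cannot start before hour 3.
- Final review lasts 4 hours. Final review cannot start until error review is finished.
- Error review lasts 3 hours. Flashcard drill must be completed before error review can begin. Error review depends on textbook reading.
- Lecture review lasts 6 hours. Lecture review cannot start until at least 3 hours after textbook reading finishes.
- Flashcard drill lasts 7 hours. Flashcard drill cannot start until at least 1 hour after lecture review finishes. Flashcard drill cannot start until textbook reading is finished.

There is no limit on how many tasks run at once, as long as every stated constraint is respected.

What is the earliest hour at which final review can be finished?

32

After its own release at hour 3, textbook reading can start at hour 3 and finishes at hour 8.
Lecture review waits on textbook reading (finishes hour 8, plus 3-hour gap → hour 11), so it starts at hour 11 and finishes at 11 + 6 = hour 17.
Flashcard drill has to wait for lecture review (finishes hour 17, plus 1-hour gap → hour 18); textbook reading (finishes hour 8). The latest of these is hour 18, so flashcard drill runs hour 18 to 18 + 7 = hour 25.
Error review cannot start until flashcard drill (finishes hour 25); textbook reading (finishes hour 8). The controlling bound is hour 25, so error review finishes at 25 + 3 = hour 28.
Final review cannot begin until error review (finishes hour 28). It runs from hour 28 to 28 + 4 = hour 32.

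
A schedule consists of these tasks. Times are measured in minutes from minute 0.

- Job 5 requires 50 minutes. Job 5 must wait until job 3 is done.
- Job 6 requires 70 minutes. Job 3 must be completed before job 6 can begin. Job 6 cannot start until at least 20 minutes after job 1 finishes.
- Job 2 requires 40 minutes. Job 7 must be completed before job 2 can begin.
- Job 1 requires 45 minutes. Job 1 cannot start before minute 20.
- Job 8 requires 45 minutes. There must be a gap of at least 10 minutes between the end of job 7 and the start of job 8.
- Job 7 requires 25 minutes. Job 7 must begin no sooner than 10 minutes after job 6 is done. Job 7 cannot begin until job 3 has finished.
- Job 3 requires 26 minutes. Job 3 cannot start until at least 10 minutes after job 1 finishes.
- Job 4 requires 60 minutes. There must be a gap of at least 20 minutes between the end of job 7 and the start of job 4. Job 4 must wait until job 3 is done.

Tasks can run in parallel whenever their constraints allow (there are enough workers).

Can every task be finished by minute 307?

Yes

Job 1 waits on its own release at minute 20, so it starts at minute 20 and finishes at 20 + 45 = minute 65.
After job 1 (finishes minute 65, plus 10-minute gap → minute 75), job 3 can start at minute 75 and finishes at minute 101.
For job 6: job 3 (finishes minute 101); job 1 (finishes minute 65, plus 20-minute gap → minute 85). Taking the maximum gives a start of minute 101, and it finishes at 101 + 70 = minute 171.
Job 7 needs all of job 6 (finishes minute 171, plus 10-minute gap → minute 181); job 3 (finishes minute 101). That puts its earliest start at minute 181; it finishes at 181 + 25 = minute 206.
After job 7 (finishes minute 206, plus 10-minute gap → minute 216), job 8 can start at minute 216 and finishes at minute 261.
Job 4 has to wait for job 7 (finishes minute 206, plus 20-minute gap → minute 226); job 3 (finishes minute 101). The latest of these is minute 226, so job 4 runs minute 226 to 226 + 60 = minute 286.
After job 7 (finishes minute 206), job 2 can start at minute 206 and finishes at minute 246.
Job 5 waits on job 3 (finishes minute 101), so it starts at minute 101 and finishes at 101 + 50 = minute 151.
Every task is finished by minute 286, which is no later than the deadline of 307, so the schedule is feasible.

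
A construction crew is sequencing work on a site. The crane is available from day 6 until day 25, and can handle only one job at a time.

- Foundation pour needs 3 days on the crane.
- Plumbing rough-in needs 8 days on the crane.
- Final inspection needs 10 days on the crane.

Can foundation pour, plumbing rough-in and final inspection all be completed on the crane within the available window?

The crane window is 25 − 6 = 19 days.
Running back to back, the jobs need 3 + 8 + 10 = 21 days on the crane.
Since 21 > 19, they cannot all fit.

No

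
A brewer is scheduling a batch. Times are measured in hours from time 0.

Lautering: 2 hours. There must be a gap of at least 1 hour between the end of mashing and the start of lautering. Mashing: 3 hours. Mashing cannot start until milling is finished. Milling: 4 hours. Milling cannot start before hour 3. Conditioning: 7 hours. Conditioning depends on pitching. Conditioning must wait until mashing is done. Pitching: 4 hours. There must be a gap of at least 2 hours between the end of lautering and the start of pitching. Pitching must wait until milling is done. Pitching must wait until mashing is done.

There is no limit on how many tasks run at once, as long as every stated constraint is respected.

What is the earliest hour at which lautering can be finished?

After its own release at hour 3, milling can start at hour 3 and finishes at hour 7.
Mashing waits on milling (finishes hour 7), so it starts at hour 7 and finishes at 7 + 3 = hour 10.
After mashing (finishes hour 10, plus 1-hour gap → hour 11), lautering can start at hour 11 and finishes at hour 13.

13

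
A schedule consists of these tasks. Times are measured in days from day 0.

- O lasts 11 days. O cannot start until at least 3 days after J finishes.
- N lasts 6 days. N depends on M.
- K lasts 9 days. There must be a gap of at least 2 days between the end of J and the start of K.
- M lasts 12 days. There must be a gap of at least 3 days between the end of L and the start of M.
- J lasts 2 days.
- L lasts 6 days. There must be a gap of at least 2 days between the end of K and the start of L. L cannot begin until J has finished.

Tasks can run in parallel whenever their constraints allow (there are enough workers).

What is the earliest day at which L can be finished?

21

J has no prerequisites, so it starts at day 0 and finishes at day 2.
K waits on J (finishes day 2, plus 2-day gap → day 4), so it starts at day 4 and finishes at 4 + 9 = day 13.
L has to wait for K (finishes day 13, plus 2-day gap → day 15); J (finishes day 2). The latest of these is day 15, so L runs day 15 to 15 + 6 = day 21.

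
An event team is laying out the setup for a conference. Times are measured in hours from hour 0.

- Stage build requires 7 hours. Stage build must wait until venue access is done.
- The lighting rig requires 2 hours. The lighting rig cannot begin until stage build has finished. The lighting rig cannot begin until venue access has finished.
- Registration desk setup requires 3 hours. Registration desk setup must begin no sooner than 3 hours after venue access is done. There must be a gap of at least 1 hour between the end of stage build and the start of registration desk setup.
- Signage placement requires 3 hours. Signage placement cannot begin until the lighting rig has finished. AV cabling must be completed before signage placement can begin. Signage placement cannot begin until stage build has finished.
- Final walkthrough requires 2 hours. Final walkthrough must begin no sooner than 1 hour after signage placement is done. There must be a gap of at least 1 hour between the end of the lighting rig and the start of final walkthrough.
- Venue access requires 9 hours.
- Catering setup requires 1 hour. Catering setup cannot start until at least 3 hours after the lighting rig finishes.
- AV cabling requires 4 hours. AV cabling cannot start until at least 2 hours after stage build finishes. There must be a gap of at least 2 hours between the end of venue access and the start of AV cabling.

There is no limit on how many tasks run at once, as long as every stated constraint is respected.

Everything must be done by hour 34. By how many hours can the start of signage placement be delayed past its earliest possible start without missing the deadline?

Venue access can start immediately at hour 0; it finishes at hour 9.
After venue access (finishes hour 9), stage build can start at hour 9 and finishes at hour 16.
AV cabling has to wait for stage build (finishes hour 16, plus 2-hour gap → hour 18); venue access (finishes hour 9, plus 2-hour gap → hour 11). The latest of these is hour 18, so AV cabling runs hour 18 to 18 + 4 = hour 22.
The lighting rig needs all of stage build (finishes hour 16); venue access (finishes hour 9). That puts its earliest start at hour 16; it finishes at 16 + 2 = hour 18.
Signage placement needs all of the lighting rig (finishes hour 18); AV cabling (finishes hour 22); stage build (finishes hour 16). That puts its earliest start at hour 22; it finishes at 22 + 3 = hour 25.

Working backward from the deadline:
Final walkthrough has no dependents, so it just needs to finish by hour 34. Starting by 34 − 2 = hour 32 achieves that.
Signage placement feeds into final walkthrough (must start by hour 32, minus 1-hour gap → hour 31); so signage placement must finish by hour 31 and therefore start by hour 28.
So signage placement can start as early as hour 22 and as late as hour 28, giving 28 − 22 = 6 hours of slack.

6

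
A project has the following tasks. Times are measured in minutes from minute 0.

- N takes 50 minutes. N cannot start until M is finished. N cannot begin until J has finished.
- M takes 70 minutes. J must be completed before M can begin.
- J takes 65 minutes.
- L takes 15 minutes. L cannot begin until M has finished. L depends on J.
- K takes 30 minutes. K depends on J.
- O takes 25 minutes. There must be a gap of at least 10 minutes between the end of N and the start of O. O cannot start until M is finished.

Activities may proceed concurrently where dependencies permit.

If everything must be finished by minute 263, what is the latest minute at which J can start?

43

K must finish by minute 263; it takes 30 minutes, so it must start by 263 − 30 = minute 233.
To finish by minute 263, L (duration 15) must start no later than minute 248.
O must finish by minute 263; it takes 25 minutes, so it must start by 263 − 25 = minute 238.
N has to be done before O (must start by minute 238, minus 10-minute gap → minute 228). That means finishing by minute 228, i.e. starting by 228 − 50 = minute 178.
M feeds L (must start by minute 248); N (must start by minute 178); O (must start by minute 238). Taking the minimum, M must finish by minute 178 and start by 178 − 70 = minute 108.
J must finish in time for K (must start by minute 233); L (must start by minute 248); M (must start by minute 108); N (must start by minute 178). The tightest is minute 108, so J must start by 108 − 65 = minute 43.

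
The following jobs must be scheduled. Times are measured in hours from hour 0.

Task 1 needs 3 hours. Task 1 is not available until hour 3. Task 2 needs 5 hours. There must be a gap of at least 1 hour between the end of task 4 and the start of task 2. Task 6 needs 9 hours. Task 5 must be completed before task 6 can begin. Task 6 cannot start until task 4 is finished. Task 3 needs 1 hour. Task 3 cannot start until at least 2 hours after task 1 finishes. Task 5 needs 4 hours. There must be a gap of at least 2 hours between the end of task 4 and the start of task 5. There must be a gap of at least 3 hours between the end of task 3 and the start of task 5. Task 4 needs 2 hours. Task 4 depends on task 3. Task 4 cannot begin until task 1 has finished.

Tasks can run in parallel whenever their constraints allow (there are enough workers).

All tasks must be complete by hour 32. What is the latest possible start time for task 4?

15

Nothing follows task 2; the deadline of hour 32 is its only limit. It must start by 32 − 5 = hour 27.
Nothing follows task 6; the deadline of hour 32 is its only limit. It must start by 32 − 9 = hour 23.
Since task 6 (must start by hour 23) depends on it, task 5 must finish by hour 23. Backing off its 4-hour duration gives a latest start of hour 19.
Task 4 feeds task 2 (must start by hour 27, minus 1-hour gap → hour 26); task 5 (must start by hour 19, minus 2-hour gap → hour 17); task 6 (must start by hour 23). Taking the minimum, task 4 must finish by hour 17 and start by 17 − 2 = hour 15.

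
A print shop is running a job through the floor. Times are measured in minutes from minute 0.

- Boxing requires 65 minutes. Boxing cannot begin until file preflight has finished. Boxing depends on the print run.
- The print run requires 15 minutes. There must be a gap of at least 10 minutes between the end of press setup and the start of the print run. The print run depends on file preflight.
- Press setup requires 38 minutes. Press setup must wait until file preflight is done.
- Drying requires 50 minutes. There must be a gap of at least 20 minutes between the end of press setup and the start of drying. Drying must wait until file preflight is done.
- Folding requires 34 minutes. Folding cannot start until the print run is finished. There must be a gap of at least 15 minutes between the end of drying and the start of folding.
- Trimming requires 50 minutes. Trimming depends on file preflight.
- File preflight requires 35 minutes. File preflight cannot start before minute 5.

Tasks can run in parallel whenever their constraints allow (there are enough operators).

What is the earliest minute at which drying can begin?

98

After its own release at minute 5, file preflight can start at minute 5 and finishes at minute 40.
Press setup cannot begin until file preflight (finishes minute 40). It runs from minute 40 to 40 + 38 = minute 78.
Drying waits on press setup (finishes minute 78, plus 20-minute gap → minute 98); file preflight (finishes minute 40). The latest of these is minute 98, which is the earliest drying can start.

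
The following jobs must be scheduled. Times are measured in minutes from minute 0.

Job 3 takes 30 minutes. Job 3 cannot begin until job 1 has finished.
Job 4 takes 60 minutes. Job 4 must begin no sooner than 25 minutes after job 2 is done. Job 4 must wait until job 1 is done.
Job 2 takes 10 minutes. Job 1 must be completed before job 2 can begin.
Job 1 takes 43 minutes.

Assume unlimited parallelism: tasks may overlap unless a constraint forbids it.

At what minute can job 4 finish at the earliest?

Job 1 can start immediately at minute 0; it finishes at minute 43.
Job 2 cannot begin until job 1 (finishes minute 43). It runs from minute 43 to 43 + 10 = minute 53.
Job 4 cannot start until job 2 (finishes minute 53, plus 25-minute gap → minute 78); job 1 (finishes minute 43). The controlling bound is minute 78, so job 4 finishes at 78 + 60 = minute 138.

138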